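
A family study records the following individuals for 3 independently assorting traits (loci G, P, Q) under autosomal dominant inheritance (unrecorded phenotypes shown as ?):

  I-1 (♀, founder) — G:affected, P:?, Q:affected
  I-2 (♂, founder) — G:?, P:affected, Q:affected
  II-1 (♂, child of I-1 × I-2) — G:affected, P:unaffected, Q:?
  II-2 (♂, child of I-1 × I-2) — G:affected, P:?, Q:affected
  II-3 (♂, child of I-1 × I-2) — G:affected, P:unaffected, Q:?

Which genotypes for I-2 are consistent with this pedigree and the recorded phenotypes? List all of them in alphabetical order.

G/I-1 aff ·: Gg|GG
G/I-2 ? ·: gg|Gg|GG
G/II-1 aff I-1×I-2: Gg|GG
G/II-2 aff I-1×I-2: Gg|GG
G/II-3 aff I-1×I-2: Gg|GG
⇒ G over [I-1,I-2,II-1,II-2,II-3]: 27 consistent
P/I-1 ? ·: pp|Pp
P/I-2 aff ·: Pp
P/II-1 un I-1×I-2: pp
P/II-2 ? I-1×I-2: pp|Pp|PP
P/II-3 un I-1×I-2: pp
⇒ P over [I-1,I-2,II-1,II-2,II-3]: 5 consistent
Q/I-1 aff ·: Qq|QQ
Q/I-2 aff ·: Qq|QQ
Q/II-1 ? I-1×I-2: qq|Qq|QQ
Q/II-2 aff I-1×I-2: Qq|QQ
Q/II-3 ? I-1×I-2: qq|Qq|QQ
⇒ Q over [I-1,I-2,II-1,II-2,II-3]: 35 consistent

I-2 ∈ {GG Pp QQ, GG Pp Qq, Gg Pp QQ, Gg Pp Qq, gg Pp QQ, gg Pp Qq}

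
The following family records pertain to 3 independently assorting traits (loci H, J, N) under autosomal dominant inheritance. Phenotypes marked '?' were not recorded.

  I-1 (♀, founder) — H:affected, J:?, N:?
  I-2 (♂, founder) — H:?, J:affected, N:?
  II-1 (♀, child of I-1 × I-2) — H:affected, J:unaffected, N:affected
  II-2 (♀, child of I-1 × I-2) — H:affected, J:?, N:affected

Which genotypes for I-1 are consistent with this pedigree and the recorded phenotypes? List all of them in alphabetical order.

H/I-1 aff ·: Hh|HH
H/I-2 ? ·: hh|Hh|HH
H/II-1 aff I-1×I-2: Hh|HH
H/II-2 aff I-1×I-2: Hh|HH
⇒ H over [I-1,I-2,II-1,II-2]: 15 consistent
J/I-1 ? ·: jj|Jj
J/I-2 aff ·: Jj
J/II-1 un I-1×I-2: jj
J/II-2 ? I-1×I-2: jj|Jj|JJ
⇒ J over [I-1,I-2,II-1,II-2]: 5 consistent
N/I-1 ? ·: nn|Nn|NN
N/I-2 ? ·: nn|Nn|NN
N/II-1 aff I-1×I-2: Nn|NN
N/II-2 aff I-1×I-2: Nn|NN
⇒ N over [I-1,I-2,II-1,II-2]: 17 consistent

I-1 ∈ {HH Jj NN, HH Jj Nn, HH Jj nn, HH jj NN, HH jj Nn, HH jj nn, Hh Jj NN, Hh Jj Nn, Hh Jj nn, Hh jj NN, Hh jj Nn, Hh jj nn}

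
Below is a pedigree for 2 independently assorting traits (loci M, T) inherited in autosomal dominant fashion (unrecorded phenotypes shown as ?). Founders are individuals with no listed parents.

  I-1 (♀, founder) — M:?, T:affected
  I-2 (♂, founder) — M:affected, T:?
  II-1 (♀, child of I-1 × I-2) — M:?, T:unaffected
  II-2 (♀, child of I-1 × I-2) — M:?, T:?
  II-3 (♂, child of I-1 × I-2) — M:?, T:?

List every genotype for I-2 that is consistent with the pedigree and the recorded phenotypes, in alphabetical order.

M/I-1 ? ·: mm|Mm|MM
M/I-2 aff ·: Mm|MM
M/II-1 ? I-1×I-2: mm|Mm|MM
M/II-2 ? I-1×I-2: mm|Mm|MM
M/II-3 ? I-1×I-2: mm|Mm|MM
⇒ M over [I-1,I-2,II-1,II-2,II-3]: 53 consistent
T/I-1 aff ·: Tt
T/I-2 ? ·: tt|Tt
T/II-1 un I-1×I-2: tt
T/II-2 ? I-1×I-2: tt|Tt|TT
T/II-3 ? I-1×I-2: tt|Tt|TT
⇒ T over [I-1,I-2,II-1,II-2,II-3]: 13 consistent

I-2 ∈ {MM Tt, MM tt, Mm Tt, Mm tt}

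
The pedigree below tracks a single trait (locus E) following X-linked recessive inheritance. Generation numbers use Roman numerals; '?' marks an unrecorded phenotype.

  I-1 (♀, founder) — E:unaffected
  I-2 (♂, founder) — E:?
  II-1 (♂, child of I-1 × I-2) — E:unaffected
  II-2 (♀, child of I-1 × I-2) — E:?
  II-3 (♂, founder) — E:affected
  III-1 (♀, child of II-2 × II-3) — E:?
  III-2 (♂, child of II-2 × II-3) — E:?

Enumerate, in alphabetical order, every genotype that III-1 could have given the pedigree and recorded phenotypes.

III-1 ∈ {X^EX^e, X^eX^e}

E/I-1 un ·: X^EX^E|X^EX^e
E/I-2 ? ·: X^EY|X^eY
E/II-1 un I-1×I-2: X^EY
E/II-2 ? I-1×I-2: X^EX^E|X^EX^e|X^eX^e
E/II-3 aff ·: X^eY
E/III-1 ? II-2×II-3: X^EX^e|X^eX^e
E/III-2 ? II-2×II-3: X^EY|X^eY
⇒ E over [I-1,I-2,II-1,II-2,II-3,III-1,III-2]: 15 consistent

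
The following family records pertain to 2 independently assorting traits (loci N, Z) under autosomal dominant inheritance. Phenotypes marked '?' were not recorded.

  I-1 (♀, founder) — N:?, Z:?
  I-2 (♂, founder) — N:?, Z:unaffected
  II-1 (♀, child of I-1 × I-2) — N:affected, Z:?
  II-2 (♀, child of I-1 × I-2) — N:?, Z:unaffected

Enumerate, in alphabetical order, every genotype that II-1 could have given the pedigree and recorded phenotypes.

II-1 ∈ {NN Zz, NN zz, Nn Zz, Nn zz}

N/I-1 ? ·: nn|Nn|NN
N/I-2 ? ·: nn|Nn|NN
N/II-1 aff I-1×I-2: Nn|NN
N/II-2 ? I-1×I-2: nn|Nn|NN
⇒ N over [I-1,I-2,II-1,II-2]: 21 consistent
Z/I-1 ? ·: zz|Zz
Z/I-2 un ·: zz
Z/II-1 ? I-1×I-2: zz|Zz
Z/II-2 un I-1×I-2: zz
⇒ Z over [I-1,I-2,II-1,II-2]: 3 consistent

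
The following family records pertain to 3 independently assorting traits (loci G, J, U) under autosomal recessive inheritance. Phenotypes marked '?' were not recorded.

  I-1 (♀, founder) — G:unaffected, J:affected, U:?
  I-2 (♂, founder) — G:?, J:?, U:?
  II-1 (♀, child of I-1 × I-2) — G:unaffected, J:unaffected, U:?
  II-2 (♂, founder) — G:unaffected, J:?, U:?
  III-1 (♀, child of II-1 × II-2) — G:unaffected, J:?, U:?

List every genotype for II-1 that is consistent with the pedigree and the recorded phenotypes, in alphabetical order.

G/I-1 un ·: GG|Gg
G/I-2 ? ·: GG|Gg|gg
G/II-1 un I-1×I-2: GG|Gg
G/II-2 un ·: GG|Gg
G/III-1 un II-1×II-2: GG|Gg
⇒ G over [I-1,I-2,II-1,II-2,III-1]: 32 consistent
J/I-1 aff ·: jj
J/I-2 ? ·: JJ|Jj
J/II-1 un I-1×I-2: Jj
J/II-2 ? ·: JJ|Jj|jj
J/III-1 ? II-1×II-2: JJ|Jj|jj
⇒ J over [I-1,I-2,II-1,II-2,III-1]: 14 consistent
U/I-1 ? ·: UU|Uu|uu
U/I-2 ? ·: UU|Uu|uu
U/II-1 ? I-1×I-2: UU|Uu|uu
U/II-2 ? ·: UU|Uu|uu
U/III-1 ? II-1×II-2: UU|Uu|uu
⇒ U over [I-1,I-2,II-1,II-2,III-1]: 81 consistent

II-1 ∈ {GG Jj UU, GG Jj Uu, GG Jj uu, Gg Jj UU, Gg Jj Uu, Gg Jj uu}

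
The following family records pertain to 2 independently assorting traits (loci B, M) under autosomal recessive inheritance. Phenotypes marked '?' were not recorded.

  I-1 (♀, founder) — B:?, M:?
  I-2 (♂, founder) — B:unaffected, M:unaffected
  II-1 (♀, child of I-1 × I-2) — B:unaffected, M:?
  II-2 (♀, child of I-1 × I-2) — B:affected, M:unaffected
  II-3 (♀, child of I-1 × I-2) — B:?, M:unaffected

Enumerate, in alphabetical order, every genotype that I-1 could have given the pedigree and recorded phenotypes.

I-1 ∈ {Bb MM, Bb Mm, Bb mm, bb MM, bb Mm, bb mm}

B/I-1 ? ·: Bb|bb
B/I-2 un ·: Bb
B/II-1 un I-1×I-2: BB|Bb
B/II-2 aff I-1×I-2: bb
B/II-3 ? I-1×I-2: BB|Bb|bb
⇒ B over [I-1,I-2,II-1,II-2,II-3]: 8 consistent
M/I-1 ? ·: MM|Mm|mm
M/I-2 un ·: MM|Mm
M/II-1 ? I-1×I-2: MM|Mm|mm
M/II-2 un I-1×I-2: MM|Mm
M/II-3 un I-1×I-2: MM|Mm
⇒ M over [I-1,I-2,II-1,II-2,II-3]: 32 consistent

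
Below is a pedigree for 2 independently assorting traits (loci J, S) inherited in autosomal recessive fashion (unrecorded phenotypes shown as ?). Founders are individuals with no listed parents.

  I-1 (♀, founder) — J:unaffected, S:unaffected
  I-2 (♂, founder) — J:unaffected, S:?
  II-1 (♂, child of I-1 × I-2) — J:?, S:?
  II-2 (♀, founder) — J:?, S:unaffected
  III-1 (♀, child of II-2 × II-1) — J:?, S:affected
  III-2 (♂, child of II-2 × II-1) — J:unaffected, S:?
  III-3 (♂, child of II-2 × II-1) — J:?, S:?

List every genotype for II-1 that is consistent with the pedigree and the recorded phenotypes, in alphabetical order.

J/I-1 un ·: JJ|Jj
J/I-2 un ·: JJ|Jj
J/II-1 ? I-1×I-2: JJ|Jj|jj
J/II-2 ? ·: JJ|Jj|jj
J/III-1 ? II-2×II-1: JJ|Jj|jj
J/III-2 un II-2×II-1: JJ|Jj
J/III-3 ? II-2×II-1: JJ|Jj|jj
⇒ J over [I-1,I-2,II-1,II-2,III-1,III-2,III-3]: 135 consistent
S/I-1 un ·: SS|Ss
S/I-2 ? ·: SS|Ss|ss
S/II-1 ? I-1×I-2: Ss|ss
S/II-2 un ·: Ss
S/III-1 aff II-2×II-1: ss
S/III-2 ? II-2×II-1: SS|Ss|ss
S/III-3 ? II-2×II-1: SS|Ss|ss
⇒ S over [I-1,I-2,II-1,II-2,III-1,III-2,III-3]: 53 consistent

II-1 ∈ {JJ Ss, JJ ss, Jj Ss, Jj ss, jj Ss, jj ss}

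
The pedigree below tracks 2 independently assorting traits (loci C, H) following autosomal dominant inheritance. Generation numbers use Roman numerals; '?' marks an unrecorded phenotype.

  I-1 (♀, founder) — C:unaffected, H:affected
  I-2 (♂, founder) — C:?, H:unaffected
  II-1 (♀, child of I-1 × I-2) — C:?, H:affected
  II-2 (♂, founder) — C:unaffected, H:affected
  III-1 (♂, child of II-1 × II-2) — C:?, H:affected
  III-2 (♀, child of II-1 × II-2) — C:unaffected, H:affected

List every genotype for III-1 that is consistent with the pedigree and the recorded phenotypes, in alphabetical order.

C/I-1 un ·: cc
C/I-2 ? ·: cc|Cc|CC
C/II-1 ? I-1×I-2: cc|Cc
C/II-2 un ·: cc
C/III-1 ? II-1×II-2: cc|Cc
C/III-2 un II-1×II-2: cc
⇒ C over [I-1,I-2,II-1,II-2,III-1,III-2]: 6 consistent
H/I-1 aff ·: Hh|HH
H/I-2 un ·: hh
H/II-1 aff I-1×I-2: Hh
H/II-2 aff ·: Hh|HH
H/III-1 aff II-1×II-2: Hh|HH
H/III-2 aff II-1×II-2: Hh|HH
⇒ H over [I-1,I-2,II-1,II-2,III-1,III-2]: 16 consistent

III-1 ∈ {Cc HH, Cc Hh, cc HH, cc Hh}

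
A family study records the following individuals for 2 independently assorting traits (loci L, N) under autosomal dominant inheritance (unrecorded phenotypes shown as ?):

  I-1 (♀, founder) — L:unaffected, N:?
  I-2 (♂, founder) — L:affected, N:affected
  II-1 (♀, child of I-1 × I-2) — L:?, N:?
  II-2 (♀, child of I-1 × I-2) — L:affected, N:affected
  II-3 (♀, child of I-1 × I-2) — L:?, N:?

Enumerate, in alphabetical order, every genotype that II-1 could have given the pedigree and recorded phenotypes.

II-1 ∈ {Ll NN, Ll Nn, Ll nn, ll NN, ll Nn, ll nn}

L/I-1 un ·: ll
L/I-2 aff ·: Ll|LL
L/II-1 ? I-1×I-2: ll|Ll
L/II-2 aff I-1×I-2: Ll
L/II-3 ? I-1×I-2: ll|Ll
⇒ L over [I-1,I-2,II-1,II-2,II-3]: 5 consistent
N/I-1 ? ·: nn|Nn|NN
N/I-2 aff ·: Nn|NN
N/II-1 ? I-1×I-2: nn|Nn|NN
N/II-2 aff I-1×I-2: Nn|NN
N/II-3 ? I-1×I-2: nn|Nn|NN
⇒ N over [I-1,I-2,II-1,II-2,II-3]: 40 consistent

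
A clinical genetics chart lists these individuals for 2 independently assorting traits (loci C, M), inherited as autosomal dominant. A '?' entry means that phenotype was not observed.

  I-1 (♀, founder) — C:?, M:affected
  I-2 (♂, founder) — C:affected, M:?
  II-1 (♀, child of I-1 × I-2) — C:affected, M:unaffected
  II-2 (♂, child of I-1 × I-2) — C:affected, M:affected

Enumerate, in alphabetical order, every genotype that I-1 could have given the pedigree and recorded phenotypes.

I-1 ∈ {CC Mm, Cc Mm, cc Mm}

C/I-1 ? ·: cc|Cc|CC
C/I-2 aff ·: Cc|CC
C/II-1 aff I-1×I-2: Cc|CC
C/II-2 aff I-1×I-2: Cc|CC
⇒ C over [I-1,I-2,II-1,II-2]: 15 consistent
M/I-1 aff ·: Mm
M/I-2 ? ·: mm|Mm
M/II-1 un I-1×I-2: mm
M/II-2 aff I-1×I-2: Mm|MM
⇒ M over [I-1,I-2,II-1,II-2]: 3 consistent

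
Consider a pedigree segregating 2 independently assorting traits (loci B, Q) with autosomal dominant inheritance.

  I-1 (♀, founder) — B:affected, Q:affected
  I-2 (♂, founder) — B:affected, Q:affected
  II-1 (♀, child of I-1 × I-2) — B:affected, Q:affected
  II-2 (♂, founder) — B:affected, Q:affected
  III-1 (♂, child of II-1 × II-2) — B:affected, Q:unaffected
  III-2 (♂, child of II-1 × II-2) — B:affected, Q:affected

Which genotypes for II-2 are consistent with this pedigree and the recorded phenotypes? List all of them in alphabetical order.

B/I-1 aff ·: Bb|BB
B/I-2 aff ·: Bb|BB
B/II-1 aff I-1×I-2: Bb|BB
B/II-2 aff ·: Bb|BB
B/III-1 aff II-1×II-2: Bb|BB
B/III-2 aff II-1×II-2: Bb|BB
⇒ B over [I-1,I-2,II-1,II-2,III-1,III-2]: 44 consistent
Q/I-1 aff ·: Qq|QQ
Q/I-2 aff ·: Qq|QQ
Q/II-1 aff I-1×I-2: Qq
Q/II-2 aff ·: Qq
Q/III-1 un II-1×II-2: qq
Q/III-2 aff II-1×II-2: Qq|QQ
⇒ Q over [I-1,I-2,II-1,II-2,III-1,III-2]: 6 consistent

II-2 ∈ {BB Qq, Bb Qq}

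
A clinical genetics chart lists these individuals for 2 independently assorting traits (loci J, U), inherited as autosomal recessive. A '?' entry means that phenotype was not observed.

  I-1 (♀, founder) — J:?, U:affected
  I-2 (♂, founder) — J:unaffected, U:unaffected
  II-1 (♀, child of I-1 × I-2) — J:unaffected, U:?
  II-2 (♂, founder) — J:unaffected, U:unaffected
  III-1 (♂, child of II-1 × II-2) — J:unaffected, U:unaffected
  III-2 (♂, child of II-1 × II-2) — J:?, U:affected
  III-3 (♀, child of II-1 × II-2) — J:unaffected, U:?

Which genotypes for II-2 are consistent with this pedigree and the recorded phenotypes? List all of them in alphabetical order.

J/I-1 ? ·: JJ|Jj|jj
J/I-2 un ·: JJ|Jj
J/II-1 un I-1×I-2: JJ|Jj
J/II-2 un ·: JJ|Jj
J/III-1 un II-1×II-2: JJ|Jj
J/III-2 ? II-1×II-2: JJ|Jj|jj
J/III-3 un II-1×II-2: JJ|Jj
⇒ J over [I-1,I-2,II-1,II-2,III-1,III-2,III-3]: 136 consistent
U/I-1 aff ·: uu
U/I-2 un ·: UU|Uu
U/II-1 ? I-1×I-2: Uu|uu
U/II-2 un ·: Uu
U/III-1 un II-1×II-2: UU|Uu
U/III-2 aff II-1×II-2: uu
U/III-3 ? II-1×II-2: UU|Uu|uu
⇒ U over [I-1,I-2,II-1,II-2,III-1,III-2,III-3]: 14 consistent

II-2 ∈ {JJ Uu, Jj Uu}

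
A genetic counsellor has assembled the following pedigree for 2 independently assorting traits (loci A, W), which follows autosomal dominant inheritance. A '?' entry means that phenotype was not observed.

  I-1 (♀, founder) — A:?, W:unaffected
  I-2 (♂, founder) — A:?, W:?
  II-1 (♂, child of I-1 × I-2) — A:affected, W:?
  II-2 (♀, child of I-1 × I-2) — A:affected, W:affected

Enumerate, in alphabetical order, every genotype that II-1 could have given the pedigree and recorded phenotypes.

A/I-1 ? ·: aa|Aa|AA
A/I-2 ? ·: aa|Aa|AA
A/II-1 aff I-1×I-2: Aa|AA
A/II-2 aff I-1×I-2: Aa|AA
⇒ A over [I-1,I-2,II-1,II-2]: 17 consistent
W/I-1 un ·: ww
W/I-2 ? ·: Ww|WW
W/II-1 ? I-1×I-2: ww|Ww
W/II-2 aff I-1×I-2: Ww
⇒ W over [I-1,I-2,II-1,II-2]: 3 consistent

II-1 ∈ {AA Ww, AA ww, Aa Ww, Aa ww}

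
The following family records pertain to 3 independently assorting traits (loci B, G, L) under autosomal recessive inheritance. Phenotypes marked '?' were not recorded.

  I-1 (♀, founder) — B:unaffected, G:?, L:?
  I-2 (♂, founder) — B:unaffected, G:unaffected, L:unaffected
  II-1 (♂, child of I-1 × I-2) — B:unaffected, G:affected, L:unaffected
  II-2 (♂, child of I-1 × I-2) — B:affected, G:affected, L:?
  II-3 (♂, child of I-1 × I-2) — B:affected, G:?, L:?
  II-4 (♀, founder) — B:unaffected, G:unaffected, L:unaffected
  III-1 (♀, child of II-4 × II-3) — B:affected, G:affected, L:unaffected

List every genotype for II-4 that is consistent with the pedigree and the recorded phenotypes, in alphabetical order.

B/I-1 un ·: Bb
B/I-2 un ·: Bb
B/II-1 un I-1×I-2: BB|Bb
B/II-2 aff I-1×I-2: bb
B/II-3 aff I-1×I-2: bb
B/II-4 un ·: Bb
B/III-1 aff II-4×II-3: bb
⇒ B over [I-1,I-2,II-1,II-2,II-3,II-4,III-1]: 2 consistent
G/I-1 ? ·: Gg|gg
G/I-2 un ·: Gg
G/II-1 aff I-1×I-2: gg
G/II-2 aff I-1×I-2: gg
G/II-3 ? I-1×I-2: Gg|gg
G/II-4 un ·: Gg
G/III-1 aff II-4×II-3: gg
⇒ G over [I-1,I-2,II-1,II-2,II-3,II-4,III-1]: 4 consistent
L/I-1 ? ·: LL|Ll|ll
L/I-2 un ·: LL|Ll
L/II-1 un I-1×I-2: LL|Ll
L/II-2 ? I-1×I-2: LL|Ll|ll
L/II-3 ? I-1×I-2: LL|Ll|ll
L/II-4 un ·: LL|Ll
L/III-1 un II-4×II-3: LL|Ll
⇒ L over [I-1,I-2,II-1,II-2,II-3,II-4,III-1]: 129 consistent

II-4 ∈ {Bb Gg LL, Bb Gg Ll}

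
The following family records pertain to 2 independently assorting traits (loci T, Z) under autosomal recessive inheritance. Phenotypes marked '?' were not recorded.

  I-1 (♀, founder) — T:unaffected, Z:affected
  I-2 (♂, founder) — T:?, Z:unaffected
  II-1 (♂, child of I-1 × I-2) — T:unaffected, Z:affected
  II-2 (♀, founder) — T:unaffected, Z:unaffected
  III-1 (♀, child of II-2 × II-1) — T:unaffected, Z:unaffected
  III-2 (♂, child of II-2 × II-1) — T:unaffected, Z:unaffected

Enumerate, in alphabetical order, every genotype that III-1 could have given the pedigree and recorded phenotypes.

T/I-1 un ·: TT|Tt
T/I-2 ? ·: TT|Tt|tt
T/II-1 un I-1×I-2: TT|Tt
T/II-2 un ·: TT|Tt
T/III-1 un II-2×II-1: TT|Tt
T/III-2 un II-2×II-1: TT|Tt
⇒ T over [I-1,I-2,II-1,II-2,III-1,III-2]: 60 consistent
Z/I-1 aff ·: zz
Z/I-2 un ·: Zz
Z/II-1 aff I-1×I-2: zz
Z/II-2 un ·: ZZ|Zz
Z/III-1 un II-2×II-1: Zz
Z/III-2 un II-2×II-1: Zz
⇒ Z over [I-1,I-2,II-1,II-2,III-1,III-2]: 2 consistent

III-1 ∈ {TT Zz, Tt Zz}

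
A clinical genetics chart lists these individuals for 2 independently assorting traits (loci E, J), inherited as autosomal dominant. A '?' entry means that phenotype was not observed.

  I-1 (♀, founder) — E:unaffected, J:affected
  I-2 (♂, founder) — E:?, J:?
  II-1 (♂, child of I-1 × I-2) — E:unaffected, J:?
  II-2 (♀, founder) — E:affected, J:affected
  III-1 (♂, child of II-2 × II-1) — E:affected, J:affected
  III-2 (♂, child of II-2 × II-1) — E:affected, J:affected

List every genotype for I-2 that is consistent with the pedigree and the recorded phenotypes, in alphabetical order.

I-2 ∈ {Ee JJ, Ee Jj, Ee jj, ee JJ, ee Jj, ee jj}

E/I-1 un ·: ee
E/I-2 ? ·: ee|Ee
E/II-1 un I-1×I-2: ee
E/II-2 aff ·: Ee|EE
E/III-1 aff II-2×II-1: Ee
E/III-2 aff II-2×II-1: Ee
⇒ E over [I-1,I-2,II-1,II-2,III-1,III-2]: 4 consistent
J/I-1 aff ·: Jj|JJ
J/I-2 ? ·: jj|Jj|JJ
J/II-1 ? I-1×I-2: jj|Jj|JJ
J/II-2 aff ·: Jj|JJ
J/III-1 aff II-2×II-1: Jj|JJ
J/III-2 aff II-2×II-1: Jj|JJ
⇒ J over [I-1,I-2,II-1,II-2,III-1,III-2]: 64 consistent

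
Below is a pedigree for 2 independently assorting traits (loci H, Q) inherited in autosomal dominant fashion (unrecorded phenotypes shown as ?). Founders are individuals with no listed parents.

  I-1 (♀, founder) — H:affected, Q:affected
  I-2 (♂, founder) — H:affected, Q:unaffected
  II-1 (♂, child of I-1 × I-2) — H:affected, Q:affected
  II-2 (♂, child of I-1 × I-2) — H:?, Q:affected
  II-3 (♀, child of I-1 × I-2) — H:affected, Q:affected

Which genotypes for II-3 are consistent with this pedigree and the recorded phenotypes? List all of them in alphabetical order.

H/I-1 aff ·: Hh|HH
H/I-2 aff ·: Hh|HH
H/II-1 aff I-1×I-2: Hh|HH
H/II-2 ? I-1×I-2: hh|Hh|HH
H/II-3 aff I-1×I-2: Hh|HH
⇒ H over [I-1,I-2,II-1,II-2,II-3]: 29 consistent
Q/I-1 aff ·: Qq|QQ
Q/I-2 un ·: qq
Q/II-1 aff I-1×I-2: Qq
Q/II-2 aff I-1×I-2: Qq
Q/II-3 aff I-1×I-2: Qq
⇒ Q over [I-1,I-2,II-1,II-2,II-3]: 2 consistent

II-3 ∈ {HH Qq, Hh Qq}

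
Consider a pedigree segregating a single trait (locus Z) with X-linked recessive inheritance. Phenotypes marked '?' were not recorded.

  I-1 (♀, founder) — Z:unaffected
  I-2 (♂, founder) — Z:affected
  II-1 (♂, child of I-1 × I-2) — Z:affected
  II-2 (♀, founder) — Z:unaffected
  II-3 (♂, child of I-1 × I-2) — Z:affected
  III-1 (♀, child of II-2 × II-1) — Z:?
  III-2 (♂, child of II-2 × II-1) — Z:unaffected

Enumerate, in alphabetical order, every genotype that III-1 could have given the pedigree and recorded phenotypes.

Z/I-1 un ·: X^ZX^z
Z/I-2 aff ·: X^zY
Z/II-1 aff I-1×I-2: X^zY
Z/II-2 un ·: X^ZX^Z|X^ZX^z
Z/II-3 aff I-1×I-2: X^zY
Z/III-1 ? II-2×II-1: X^ZX^z|X^zX^z
Z/III-2 un II-2×II-1: X^ZY
⇒ Z over [I-1,I-2,II-1,II-2,II-3,III-1,III-2]: 3 consistent

III-1 ∈ {X^ZX^z, X^zX^z}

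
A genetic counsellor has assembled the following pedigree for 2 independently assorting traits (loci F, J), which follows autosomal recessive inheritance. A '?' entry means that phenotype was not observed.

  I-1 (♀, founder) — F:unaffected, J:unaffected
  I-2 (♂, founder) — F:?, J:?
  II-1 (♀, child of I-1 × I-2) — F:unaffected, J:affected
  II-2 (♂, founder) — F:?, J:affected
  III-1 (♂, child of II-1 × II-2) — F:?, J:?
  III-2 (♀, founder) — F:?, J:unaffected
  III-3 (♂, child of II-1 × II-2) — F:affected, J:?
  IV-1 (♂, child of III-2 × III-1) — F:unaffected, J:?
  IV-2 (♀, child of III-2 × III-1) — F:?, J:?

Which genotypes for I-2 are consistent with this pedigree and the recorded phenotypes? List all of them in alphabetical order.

F/I-1 un ·: FF|Ff
F/I-2 ? ·: FF|Ff|ff
F/II-1 un I-1×I-2: Ff
F/II-2 ? ·: Ff|ff
F/III-1 ? II-1×II-2: FF|Ff|ff
F/III-2 ? ·: FF|Ff|ff
F/III-3 aff II-1×II-2: ff
F/IV-1 un III-2×III-1: FF|Ff
F/IV-2 ? III-2×III-1: FF|Ff|ff
⇒ F over [I-1,I-2,II-1,II-2,III-1,III-2,III-3,IV-1,IV-2]: 180 consistent
J/I-1 un ·: Jj
J/I-2 ? ·: Jj|jj
J/II-1 aff I-1×I-2: jj
J/II-2 aff ·: jj
J/III-1 ? II-1×II-2: jj
J/III-2 un ·: JJ|Jj
J/III-3 ? II-1×II-2: jj
J/IV-1 ? III-2×III-1: Jj|jj
J/IV-2 ? III-2×III-1: Jj|jj
⇒ J over [I-1,I-2,II-1,II-2,III-1,III-2,III-3,IV-1,IV-2]: 10 consistent

I-2 ∈ {FF Jj, FF jj, Ff Jj, Ff jj, ff Jj, ff jj}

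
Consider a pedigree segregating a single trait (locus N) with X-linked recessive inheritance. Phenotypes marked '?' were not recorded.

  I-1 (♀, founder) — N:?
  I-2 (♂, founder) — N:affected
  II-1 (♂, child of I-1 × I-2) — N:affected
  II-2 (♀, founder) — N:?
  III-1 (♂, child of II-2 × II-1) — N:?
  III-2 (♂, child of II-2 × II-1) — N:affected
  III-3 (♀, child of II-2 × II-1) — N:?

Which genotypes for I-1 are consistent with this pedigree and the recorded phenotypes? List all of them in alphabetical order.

N/I-1 ? ·: X^NX^n|X^nX^n
N/I-2 aff ·: X^nY
N/II-1 aff I-1×I-2: X^nY
N/II-2 ? ·: X^NX^n|X^nX^n
N/III-1 ? II-2×II-1: X^NY|X^nY
N/III-2 aff II-2×II-1: X^nY
N/III-3 ? II-2×II-1: X^NX^n|X^nX^n
⇒ N over [I-1,I-2,II-1,II-2,III-1,III-2,III-3]: 10 consistent

I-1 ∈ {X^NX^n, X^nX^n}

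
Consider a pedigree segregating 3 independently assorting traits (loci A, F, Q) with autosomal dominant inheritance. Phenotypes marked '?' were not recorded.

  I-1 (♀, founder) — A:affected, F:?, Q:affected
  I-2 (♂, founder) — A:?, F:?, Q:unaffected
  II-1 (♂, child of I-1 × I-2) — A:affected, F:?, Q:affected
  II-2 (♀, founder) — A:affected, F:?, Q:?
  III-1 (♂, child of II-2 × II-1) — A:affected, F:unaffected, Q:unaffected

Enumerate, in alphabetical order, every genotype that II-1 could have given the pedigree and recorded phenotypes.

II-1 ∈ {AA Ff Qq, AA ff Qq, Aa Ff Qq, Aa ff Qq}

A/I-1 aff ·: Aa|AA
A/I-2 ? ·: aa|Aa|AA
A/II-1 aff I-1×I-2: Aa|AA
A/II-2 aff ·: Aa|AA
A/III-1 aff II-2×II-1: Aa|AA
⇒ A over [I-1,I-2,II-1,II-2,III-1]: 32 consistent
F/I-1 ? ·: ff|Ff|FF
F/I-2 ? ·: ff|Ff|FF
F/II-1 ? I-1×I-2: ff|Ff
F/II-2 ? ·: ff|Ff
F/III-1 un II-2×II-1: ff
⇒ F over [I-1,I-2,II-1,II-2,III-1]: 22 consistent
Q/I-1 aff ·: Qq|QQ
Q/I-2 un ·: qq
Q/II-1 aff I-1×I-2: Qq
Q/II-2 ? ·: qq|Qq
Q/III-1 un II-2×II-1: qq
⇒ Q over [I-1,I-2,II-1,II-2,III-1]: 4 consistent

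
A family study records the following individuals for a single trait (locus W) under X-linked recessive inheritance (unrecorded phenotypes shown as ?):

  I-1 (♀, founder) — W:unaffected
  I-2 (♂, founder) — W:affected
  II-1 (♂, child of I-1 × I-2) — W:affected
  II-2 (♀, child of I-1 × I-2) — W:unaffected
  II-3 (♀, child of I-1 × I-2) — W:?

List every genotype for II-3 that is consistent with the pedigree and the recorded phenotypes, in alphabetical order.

W/I-1 un ·: X^WX^w
W/I-2 aff ·: X^wY
W/II-1 aff I-1×I-2: X^wY
W/II-2 un I-1×I-2: X^WX^w
W/II-3 ? I-1×I-2: X^WX^w|X^wX^w
⇒ W over [I-1,I-2,II-1,II-2,II-3]: 2 consistent

II-3 ∈ {X^WX^w, X^wX^w}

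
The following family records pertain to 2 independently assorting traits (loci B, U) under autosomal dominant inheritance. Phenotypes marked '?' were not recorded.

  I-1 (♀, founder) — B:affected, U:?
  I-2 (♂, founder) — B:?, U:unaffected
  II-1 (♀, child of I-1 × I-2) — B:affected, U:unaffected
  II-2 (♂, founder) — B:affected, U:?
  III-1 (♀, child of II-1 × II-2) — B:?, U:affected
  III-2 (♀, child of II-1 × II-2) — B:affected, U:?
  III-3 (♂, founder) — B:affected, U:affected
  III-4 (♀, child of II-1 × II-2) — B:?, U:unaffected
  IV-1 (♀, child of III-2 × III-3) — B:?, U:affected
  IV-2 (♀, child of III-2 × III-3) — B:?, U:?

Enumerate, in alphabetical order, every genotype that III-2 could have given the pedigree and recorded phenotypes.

B/I-1 aff ·: Bb|BB
B/I-2 ? ·: bb|Bb|BB
B/II-1 aff I-1×I-2: Bb|BB
B/II-2 aff ·: Bb|BB
B/III-1 ? II-1×II-2: bb|Bb|BB
B/III-2 aff II-1×II-2: Bb|BB
B/III-3 aff ·: Bb|BB
B/III-4 ? II-1×II-2: bb|Bb|BB
B/IV-1 ? III-2×III-3: bb|Bb|BB
B/IV-2 ? III-2×III-3: bb|Bb|BB
⇒ B over [I-1,I-2,II-1,II-2,III-1,III-2,III-3,III-4,IV-1,IV-2]: 1478 consistent
U/I-1 ? ·: uu|Uu
U/I-2 un ·: uu
U/II-1 un I-1×I-2: uu
U/II-2 ? ·: Uu
U/III-1 aff II-1×II-2: Uu
U/III-2 ? II-1×II-2: uu|Uu
U/III-3 aff ·: Uu|UU
U/III-4 un II-1×II-2: uu
U/IV-1 aff III-2×III-3: Uu|UU
U/IV-2 ? III-2×III-3: uu|Uu|UU
⇒ U over [I-1,I-2,II-1,II-2,III-1,III-2,III-3,III-4,IV-1,IV-2]: 26 consistent

III-2 ∈ {BB Uu, BB uu, Bb Uu, Bb uu}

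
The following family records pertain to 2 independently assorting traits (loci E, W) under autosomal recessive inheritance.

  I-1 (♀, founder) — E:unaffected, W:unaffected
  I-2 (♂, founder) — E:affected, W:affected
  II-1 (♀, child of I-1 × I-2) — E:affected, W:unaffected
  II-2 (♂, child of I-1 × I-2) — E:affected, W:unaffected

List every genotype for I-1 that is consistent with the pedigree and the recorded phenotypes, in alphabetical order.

E/I-1 un ·: Ee
E/I-2 aff ·: ee
E/II-1 aff I-1×I-2: ee
E/II-2 aff I-1×I-2: ee
⇒ E over [I-1,I-2,II-1,II-2]: 1 consistent
W/I-1 un ·: WW|Ww
W/I-2 aff ·: ww
W/II-1 un I-1×I-2: Ww
W/II-2 un I-1×I-2: Ww
⇒ W over [I-1,I-2,II-1,II-2]: 2 consistent

I-1 ∈ {Ee WW, Ee Ww}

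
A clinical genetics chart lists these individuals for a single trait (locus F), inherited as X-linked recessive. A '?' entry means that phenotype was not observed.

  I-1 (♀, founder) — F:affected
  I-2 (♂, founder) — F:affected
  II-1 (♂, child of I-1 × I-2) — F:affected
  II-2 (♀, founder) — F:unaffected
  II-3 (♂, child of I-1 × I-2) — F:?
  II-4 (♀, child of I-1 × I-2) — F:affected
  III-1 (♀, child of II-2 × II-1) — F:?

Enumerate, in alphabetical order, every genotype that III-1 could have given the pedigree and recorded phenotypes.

F/I-1 aff ·: X^fX^f
F/I-2 aff ·: X^fY
F/II-1 aff I-1×I-2: X^fY
F/II-2 un ·: X^FX^F|X^FX^f
F/II-3 ? I-1×I-2: X^fY
F/II-4 aff I-1×I-2: X^fX^f
F/III-1 ? II-2×II-1: X^FX^f|X^fX^f
⇒ F over [I-1,I-2,II-1,II-2,II-3,II-4,III-1]: 3 consistent

III-1 ∈ {X^FX^f, X^fX^f}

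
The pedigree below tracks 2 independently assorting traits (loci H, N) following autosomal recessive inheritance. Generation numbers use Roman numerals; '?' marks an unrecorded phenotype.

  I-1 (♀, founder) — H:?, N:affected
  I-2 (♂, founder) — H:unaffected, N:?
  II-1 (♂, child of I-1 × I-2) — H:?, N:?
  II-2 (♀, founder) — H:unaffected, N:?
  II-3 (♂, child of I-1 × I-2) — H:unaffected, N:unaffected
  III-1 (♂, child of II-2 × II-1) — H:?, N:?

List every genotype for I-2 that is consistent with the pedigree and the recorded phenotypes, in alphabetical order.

I-2 ∈ {HH NN, HH Nn, Hh NN, Hh Nn}

H/I-1 ? ·: HH|Hh|hh
H/I-2 un ·: HH|Hh
H/II-1 ? I-1×I-2: HH|Hh|hh
H/II-2 un ·: HH|Hh
H/II-3 un I-1×I-2: HH|Hh
H/III-1 ? II-2×II-1: HH|Hh|hh
⇒ H over [I-1,I-2,II-1,II-2,II-3,III-1]: 70 consistent
N/I-1 aff ·: nn
N/I-2 ? ·: NN|Nn
N/II-1 ? I-1×I-2: Nn|nn
N/II-2 ? ·: NN|Nn|nn
N/II-3 un I-1×I-2: Nn
N/III-1 ? II-2×II-1: NN|Nn|nn
⇒ N over [I-1,I-2,II-1,II-2,II-3,III-1]: 18 consistent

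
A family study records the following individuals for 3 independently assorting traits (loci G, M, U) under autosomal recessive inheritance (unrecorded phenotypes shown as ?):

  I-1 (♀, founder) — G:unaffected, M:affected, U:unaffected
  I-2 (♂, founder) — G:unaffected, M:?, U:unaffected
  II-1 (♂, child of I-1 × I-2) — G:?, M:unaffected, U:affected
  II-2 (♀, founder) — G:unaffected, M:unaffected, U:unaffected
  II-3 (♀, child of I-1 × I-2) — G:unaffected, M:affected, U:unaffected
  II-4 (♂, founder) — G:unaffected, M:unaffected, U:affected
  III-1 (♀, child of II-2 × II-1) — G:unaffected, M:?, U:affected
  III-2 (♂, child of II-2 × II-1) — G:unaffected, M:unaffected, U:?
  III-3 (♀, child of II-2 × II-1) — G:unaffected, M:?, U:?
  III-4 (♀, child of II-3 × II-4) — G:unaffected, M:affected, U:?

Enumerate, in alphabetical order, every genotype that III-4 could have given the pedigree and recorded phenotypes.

III-4 ∈ {GG mm Uu, GG mm uu, Gg mm Uu, Gg mm uu}

G/I-1 un ·: GG|Gg
G/I-2 un ·: GG|Gg
G/II-1 ? I-1×I-2: GG|Gg|gg
G/II-2 un ·: GG|Gg
G/II-3 un I-1×I-2: GG|Gg
G/II-4 un ·: GG|Gg
G/III-1 un II-2×II-1: GG|Gg
G/III-2 un II-2×II-1: GG|Gg
G/III-3 un II-2×II-1: GG|Gg
G/III-4 un II-3×II-4: GG|Gg
⇒ G over [I-1,I-2,II-1,II-2,II-3,II-4,III-1,III-2,III-3,III-4]: 566 consistent
M/I-1 aff ·: mm
M/I-2 ? ·: Mm
M/II-1 un I-1×I-2: Mm
M/II-2 un ·: MM|Mm
M/II-3 aff I-1×I-2: mm
M/II-4 un ·: Mm
M/III-1 ? II-2×II-1: MM|Mm|mm
M/III-2 un II-2×II-1: MM|Mm
M/III-3 ? II-2×II-1: MM|Mm|mm
M/III-4 aff II-3×II-4: mm
⇒ M over [I-1,I-2,II-1,II-2,II-3,II-4,III-1,III-2,III-3,III-4]: 26 consistent
U/I-1 un ·: Uu
U/I-2 un ·: Uu
U/II-1 aff I-1×I-2: uu
U/II-2 un ·: Uu
U/II-3 un I-1×I-2: UU|Uu
U/II-4 aff ·: uu
U/III-1 aff II-2×II-1: uu
U/III-2 ? II-2×II-1: Uu|uu
U/III-3 ? II-2×II-1: Uu|uu
U/III-4 ? II-3×II-4: Uu|uu
⇒ U over [I-1,I-2,II-1,II-2,II-3,II-4,III-1,III-2,III-3,III-4]: 12 consistent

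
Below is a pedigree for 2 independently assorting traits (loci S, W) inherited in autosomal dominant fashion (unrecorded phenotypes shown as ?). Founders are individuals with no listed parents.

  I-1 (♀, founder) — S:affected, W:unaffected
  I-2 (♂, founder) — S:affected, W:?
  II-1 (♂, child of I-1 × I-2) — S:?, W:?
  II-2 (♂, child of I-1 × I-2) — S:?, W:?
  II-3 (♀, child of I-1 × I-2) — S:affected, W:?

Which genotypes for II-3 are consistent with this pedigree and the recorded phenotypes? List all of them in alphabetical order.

S/I-1 aff ·: Ss|SS
S/I-2 aff ·: Ss|SS
S/II-1 ? I-1×I-2: ss|Ss|SS
S/II-2 ? I-1×I-2: ss|Ss|SS
S/II-3 aff I-1×I-2: Ss|SS
⇒ S over [I-1,I-2,II-1,II-2,II-3]: 35 consistent
W/I-1 un ·: ww
W/I-2 ? ·: ww|Ww|WW
W/II-1 ? I-1×I-2: ww|Ww
W/II-2 ? I-1×I-2: ww|Ww
W/II-3 ? I-1×I-2: ww|Ww
⇒ W over [I-1,I-2,II-1,II-2,II-3]: 10 consistent

II-3 ∈ {SS Ww, SS ww, Ss Ww, Ss ww}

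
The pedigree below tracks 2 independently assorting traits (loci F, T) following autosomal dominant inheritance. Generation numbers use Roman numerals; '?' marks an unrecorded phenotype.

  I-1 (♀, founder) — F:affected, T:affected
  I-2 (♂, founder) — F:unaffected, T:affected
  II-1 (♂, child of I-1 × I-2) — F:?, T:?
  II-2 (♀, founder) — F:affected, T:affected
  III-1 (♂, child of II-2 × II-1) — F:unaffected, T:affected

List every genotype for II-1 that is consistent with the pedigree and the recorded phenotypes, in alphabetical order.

F/I-1 aff ·: Ff|FF
F/I-2 un ·: ff
F/II-1 ? I-1×I-2: ff|Ff
F/II-2 aff ·: Ff
F/III-1 un II-2×II-1: ff
⇒ F over [I-1,I-2,II-1,II-2,III-1]: 3 consistent
T/I-1 aff ·: Tt|TT
T/I-2 aff ·: Tt|TT
T/II-1 ? I-1×I-2: tt|Tt|TT
T/II-2 aff ·: Tt|TT
T/III-1 aff II-2×II-1: Tt|TT
⇒ T over [I-1,I-2,II-1,II-2,III-1]: 26 consistent

II-1 ∈ {Ff TT, Ff Tt, Ff tt, ff TT, ff Tt, ff tt}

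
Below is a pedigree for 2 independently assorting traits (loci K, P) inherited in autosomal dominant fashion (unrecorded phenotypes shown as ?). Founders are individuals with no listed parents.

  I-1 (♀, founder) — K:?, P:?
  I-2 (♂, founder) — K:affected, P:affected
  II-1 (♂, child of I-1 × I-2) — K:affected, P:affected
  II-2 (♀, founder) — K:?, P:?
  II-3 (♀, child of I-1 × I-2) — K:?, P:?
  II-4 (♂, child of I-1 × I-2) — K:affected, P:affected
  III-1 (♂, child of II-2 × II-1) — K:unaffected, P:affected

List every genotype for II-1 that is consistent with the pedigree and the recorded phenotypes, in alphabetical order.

K/I-1 ? ·: kk|Kk|KK
K/I-2 aff ·: Kk|KK
K/II-1 aff I-1×I-2: Kk
K/II-2 ? ·: kk|Kk
K/II-3 ? I-1×I-2: kk|Kk|KK
K/II-4 aff I-1×I-2: Kk|KK
K/III-1 un II-2×II-1: kk
⇒ K over [I-1,I-2,II-1,II-2,II-3,II-4,III-1]: 34 consistent
P/I-1 ? ·: pp|Pp|PP
P/I-2 aff ·: Pp|PP
P/II-1 aff I-1×I-2: Pp|PP
P/II-2 ? ·: pp|Pp|PP
P/II-3 ? I-1×I-2: pp|Pp|PP
P/II-4 aff I-1×I-2: Pp|PP
P/III-1 aff II-2×II-1: Pp|PP
⇒ P over [I-1,I-2,II-1,II-2,II-3,II-4,III-1]: 145 consistent

II-1 ∈ {Kk PP, Kk Pp}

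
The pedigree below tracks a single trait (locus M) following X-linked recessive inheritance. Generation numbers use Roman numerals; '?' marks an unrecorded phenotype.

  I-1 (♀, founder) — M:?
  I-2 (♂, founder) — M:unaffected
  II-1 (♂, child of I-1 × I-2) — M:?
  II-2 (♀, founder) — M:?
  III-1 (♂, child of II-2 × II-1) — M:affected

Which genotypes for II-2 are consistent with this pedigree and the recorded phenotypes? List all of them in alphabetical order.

M/I-1 ? ·: X^MX^M|X^MX^m|X^mX^m
M/I-2 un ·: X^MY
M/II-1 ? I-1×I-2: X^MY|X^mY
M/II-2 ? ·: X^MX^m|X^mX^m
M/III-1 aff II-2×II-1: X^mY
⇒ M over [I-1,I-2,II-1,II-2,III-1]: 8 consistent

II-2 ∈ {X^MX^m, X^mX^m}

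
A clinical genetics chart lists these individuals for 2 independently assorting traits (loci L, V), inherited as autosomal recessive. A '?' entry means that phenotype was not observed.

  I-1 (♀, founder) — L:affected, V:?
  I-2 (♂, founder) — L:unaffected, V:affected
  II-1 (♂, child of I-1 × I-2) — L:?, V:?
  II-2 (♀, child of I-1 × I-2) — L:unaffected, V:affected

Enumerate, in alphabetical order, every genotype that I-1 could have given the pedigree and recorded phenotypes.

I-1 ∈ {ll Vv, ll vv}

L/I-1 aff ·: ll
L/I-2 un ·: LL|Ll
L/II-1 ? I-1×I-2: Ll|ll
L/II-2 un I-1×I-2: Ll
⇒ L over [I-1,I-2,II-1,II-2]: 3 consistent
V/I-1 ? ·: Vv|vv
V/I-2 aff ·: vv
V/II-1 ? I-1×I-2: Vv|vv
V/II-2 aff I-1×I-2: vv
⇒ V over [I-1,I-2,II-1,II-2]: 3 consistent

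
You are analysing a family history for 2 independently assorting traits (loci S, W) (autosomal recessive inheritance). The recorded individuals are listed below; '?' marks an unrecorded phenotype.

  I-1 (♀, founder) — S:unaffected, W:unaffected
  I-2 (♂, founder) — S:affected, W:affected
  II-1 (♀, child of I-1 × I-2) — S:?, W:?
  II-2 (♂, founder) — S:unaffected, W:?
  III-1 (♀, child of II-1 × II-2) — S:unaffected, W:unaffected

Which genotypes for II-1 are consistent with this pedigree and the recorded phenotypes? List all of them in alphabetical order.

II-1 ∈ {Ss Ww, Ss ww, ss Ww, ss ww}

S/I-1 un ·: SS|Ss
S/I-2 aff ·: ss
S/II-1 ? I-1×I-2: Ss|ss
S/II-2 un ·: SS|Ss
S/III-1 un II-1×II-2: SS|Ss
⇒ S over [I-1,I-2,II-1,II-2,III-1]: 10 consistent
W/I-1 un ·: WW|Ww
W/I-2 aff ·: ww
W/II-1 ? I-1×I-2: Ww|ww
W/II-2 ? ·: WW|Ww|ww
W/III-1 un II-1×II-2: WW|Ww
⇒ W over [I-1,I-2,II-1,II-2,III-1]: 12 consistent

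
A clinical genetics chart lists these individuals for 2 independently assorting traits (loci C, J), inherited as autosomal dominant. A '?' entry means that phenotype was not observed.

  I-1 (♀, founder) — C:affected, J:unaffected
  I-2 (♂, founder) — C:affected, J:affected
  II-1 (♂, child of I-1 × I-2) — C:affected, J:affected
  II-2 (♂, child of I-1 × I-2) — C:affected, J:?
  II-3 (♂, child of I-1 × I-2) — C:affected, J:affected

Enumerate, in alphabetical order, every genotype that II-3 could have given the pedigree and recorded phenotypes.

II-3 ∈ {CC Jj, Cc Jj}

C/I-1 aff ·: Cc|CC
C/I-2 aff ·: Cc|CC
C/II-1 aff I-1×I-2: Cc|CC
C/II-2 aff I-1×I-2: Cc|CC
C/II-3 aff I-1×I-2: Cc|CC
⇒ C over [I-1,I-2,II-1,II-2,II-3]: 25 consistent
J/I-1 un ·: jj
J/I-2 aff ·: Jj|JJ
J/II-1 aff I-1×I-2: Jj
J/II-2 ? I-1×I-2: jj|Jj
J/II-3 aff I-1×I-2: Jj
⇒ J over [I-1,I-2,II-1,II-2,II-3]: 3 consistent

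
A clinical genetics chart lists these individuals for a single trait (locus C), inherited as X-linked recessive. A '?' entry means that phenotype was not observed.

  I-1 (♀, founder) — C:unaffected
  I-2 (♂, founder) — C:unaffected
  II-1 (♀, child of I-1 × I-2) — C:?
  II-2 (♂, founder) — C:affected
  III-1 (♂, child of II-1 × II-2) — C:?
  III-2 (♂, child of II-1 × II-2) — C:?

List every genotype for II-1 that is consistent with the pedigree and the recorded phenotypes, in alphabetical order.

C/I-1 un ·: X^CX^C|X^CX^c
C/I-2 un ·: X^CY
C/II-1 ? I-1×I-2: X^CX^C|X^CX^c
C/II-2 aff ·: X^cY
C/III-1 ? II-1×II-2: X^CY|X^cY
C/III-2 ? II-1×II-2: X^CY|X^cY
⇒ C over [I-1,I-2,II-1,II-2,III-1,III-2]: 6 consistent

II-1 ∈ {X^CX^C, X^CX^c}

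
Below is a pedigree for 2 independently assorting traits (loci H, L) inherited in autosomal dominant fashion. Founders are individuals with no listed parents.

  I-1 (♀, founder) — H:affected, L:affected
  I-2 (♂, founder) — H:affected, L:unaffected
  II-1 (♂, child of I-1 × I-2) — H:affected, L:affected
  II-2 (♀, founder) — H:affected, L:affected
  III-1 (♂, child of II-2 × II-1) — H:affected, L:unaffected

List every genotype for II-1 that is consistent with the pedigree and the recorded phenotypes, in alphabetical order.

II-1 ∈ {HH Ll, Hh Ll}

H/I-1 aff ·: Hh|HH
H/I-2 aff ·: Hh|HH
H/II-1 aff I-1×I-2: Hh|HH
H/II-2 aff ·: Hh|HH
H/III-1 aff II-2×II-1: Hh|HH
⇒ H over [I-1,I-2,II-1,II-2,III-1]: 24 consistent
L/I-1 aff ·: Ll|LL
L/I-2 un ·: ll
L/II-1 aff I-1×I-2: Ll
L/II-2 aff ·: Ll
L/III-1 un II-2×II-1: ll
⇒ L over [I-1,I-2,II-1,II-2,III-1]: 2 consistent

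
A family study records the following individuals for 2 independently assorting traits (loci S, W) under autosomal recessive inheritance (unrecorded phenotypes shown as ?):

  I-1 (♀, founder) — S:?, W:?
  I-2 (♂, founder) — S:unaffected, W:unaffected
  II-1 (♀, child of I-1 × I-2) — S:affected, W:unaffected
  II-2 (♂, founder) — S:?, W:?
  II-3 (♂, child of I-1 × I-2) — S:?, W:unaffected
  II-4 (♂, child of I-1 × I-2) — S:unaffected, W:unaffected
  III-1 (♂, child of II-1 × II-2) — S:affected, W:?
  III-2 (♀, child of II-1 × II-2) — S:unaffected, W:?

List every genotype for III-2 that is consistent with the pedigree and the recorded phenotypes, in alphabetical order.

S/I-1 ? ·: Ss|ss
S/I-2 un ·: Ss
S/II-1 aff I-1×I-2: ss
S/II-2 ? ·: Ss
S/II-3 ? I-1×I-2: SS|Ss|ss
S/II-4 un I-1×I-2: SS|Ss
S/III-1 aff II-1×II-2: ss
S/III-2 un II-1×II-2: Ss
⇒ S over [I-1,I-2,II-1,II-2,II-3,II-4,III-1,III-2]: 8 consistent
W/I-1 ? ·: WW|Ww|ww
W/I-2 un ·: WW|Ww
W/II-1 un I-1×I-2: WW|Ww
W/II-2 ? ·: WW|Ww|ww
W/II-3 un I-1×I-2: WW|Ww
W/II-4 un I-1×I-2: WW|Ww
W/III-1 ? II-1×II-2: WW|Ww|ww
W/III-2 ? II-1×II-2: WW|Ww|ww
⇒ W over [I-1,I-2,II-1,II-2,II-3,II-4,III-1,III-2]: 316 consistent

III-2 ∈ {Ss WW, Ss Ww, Ss ww}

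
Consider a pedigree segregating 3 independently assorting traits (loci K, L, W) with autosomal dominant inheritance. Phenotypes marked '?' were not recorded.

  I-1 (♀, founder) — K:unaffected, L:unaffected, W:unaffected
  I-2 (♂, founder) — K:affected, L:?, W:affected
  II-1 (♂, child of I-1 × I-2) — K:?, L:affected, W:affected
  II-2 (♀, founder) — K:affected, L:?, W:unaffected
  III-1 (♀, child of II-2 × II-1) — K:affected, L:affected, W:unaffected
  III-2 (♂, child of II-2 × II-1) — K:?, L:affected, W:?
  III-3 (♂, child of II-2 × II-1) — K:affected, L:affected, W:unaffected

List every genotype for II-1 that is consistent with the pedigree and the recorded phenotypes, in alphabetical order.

II-1 ∈ {Kk Ll Ww, kk Ll Ww}

K/I-1 un ·: kk
K/I-2 aff ·: Kk|KK
K/II-1 ? I-1×I-2: kk|Kk
K/II-2 aff ·: Kk|KK
K/III-1 aff II-2×II-1: Kk|KK
K/III-2 ? II-2×II-1: kk|Kk|KK
K/III-3 aff II-2×II-1: Kk|KK
⇒ K over [I-1,I-2,II-1,II-2,III-1,III-2,III-3]: 43 consistent
L/I-1 un ·: ll
L/I-2 ? ·: Ll|LL
L/II-1 aff I-1×I-2: Ll
L/II-2 ? ·: ll|Ll|LL
L/III-1 aff II-2×II-1: Ll|LL
L/III-2 aff II-2×II-1: Ll|LL
L/III-3 aff II-2×II-1: Ll|LL
⇒ L over [I-1,I-2,II-1,II-2,III-1,III-2,III-3]: 34 consistent
W/I-1 un ·: ww
W/I-2 aff ·: Ww|WW
W/II-1 aff I-1×I-2: Ww
W/II-2 un ·: ww
W/III-1 un II-2×II-1: ww
W/III-2 ? II-2×II-1: ww|Ww
W/III-3 un II-2×II-1: ww
⇒ W over [I-1,I-2,II-1,II-2,III-1,III-2,III-3]: 4 consistent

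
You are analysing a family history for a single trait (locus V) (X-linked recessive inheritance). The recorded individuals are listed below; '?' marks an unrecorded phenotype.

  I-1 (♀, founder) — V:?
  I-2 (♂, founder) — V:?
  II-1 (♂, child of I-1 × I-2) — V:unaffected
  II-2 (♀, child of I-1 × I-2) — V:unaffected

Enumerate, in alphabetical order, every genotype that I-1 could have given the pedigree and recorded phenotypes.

I-1 ∈ {X^VX^V, X^VX^v}

V/I-1 ? ·: X^VX^V|X^VX^v
V/I-2 ? ·: X^VY|X^vY
V/II-1 un I-1×I-2: X^VY
V/II-2 un I-1×I-2: X^VX^V|X^VX^v
⇒ V over [I-1,I-2,II-1,II-2]: 5 consistent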